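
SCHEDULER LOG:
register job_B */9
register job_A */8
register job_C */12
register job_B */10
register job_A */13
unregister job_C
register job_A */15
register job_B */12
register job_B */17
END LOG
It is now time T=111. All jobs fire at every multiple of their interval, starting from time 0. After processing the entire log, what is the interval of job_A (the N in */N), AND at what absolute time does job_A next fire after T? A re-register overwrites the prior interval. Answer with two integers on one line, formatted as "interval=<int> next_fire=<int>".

Op 1: register job_B */9 -> active={job_B:*/9}
Op 2: register job_A */8 -> active={job_A:*/8, job_B:*/9}
Op 3: register job_C */12 -> active={job_A:*/8, job_B:*/9, job_C:*/12}
Op 4: register job_B */10 -> active={job_A:*/8, job_B:*/10, job_C:*/12}
Op 5: register job_A */13 -> active={job_A:*/13, job_B:*/10, job_C:*/12}
Op 6: unregister job_C -> active={job_A:*/13, job_B:*/10}
Op 7: register job_A */15 -> active={job_A:*/15, job_B:*/10}
Op 8: register job_B */12 -> active={job_A:*/15, job_B:*/12}
Op 9: register job_B */17 -> active={job_A:*/15, job_B:*/17}
Final interval of job_A = 15
Next fire of job_A after T=111: (111//15+1)*15 = 120

Answer: interval=15 next_fire=120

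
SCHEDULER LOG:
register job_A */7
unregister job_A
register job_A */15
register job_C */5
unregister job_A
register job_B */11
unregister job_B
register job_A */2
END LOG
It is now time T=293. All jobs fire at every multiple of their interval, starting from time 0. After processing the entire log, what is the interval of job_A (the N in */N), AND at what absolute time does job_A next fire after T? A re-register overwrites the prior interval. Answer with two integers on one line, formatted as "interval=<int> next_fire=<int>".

Op 1: register job_A */7 -> active={job_A:*/7}
Op 2: unregister job_A -> active={}
Op 3: register job_A */15 -> active={job_A:*/15}
Op 4: register job_C */5 -> active={job_A:*/15, job_C:*/5}
Op 5: unregister job_A -> active={job_C:*/5}
Op 6: register job_B */11 -> active={job_B:*/11, job_C:*/5}
Op 7: unregister job_B -> active={job_C:*/5}
Op 8: register job_A */2 -> active={job_A:*/2, job_C:*/5}
Final interval of job_A = 2
Next fire of job_A after T=293: (293//2+1)*2 = 294

Answer: interval=2 next_fire=294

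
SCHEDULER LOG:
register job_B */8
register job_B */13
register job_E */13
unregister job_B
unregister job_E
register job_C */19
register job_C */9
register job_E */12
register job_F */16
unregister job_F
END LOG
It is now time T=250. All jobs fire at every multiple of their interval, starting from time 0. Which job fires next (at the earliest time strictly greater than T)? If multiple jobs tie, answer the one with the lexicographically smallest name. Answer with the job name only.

Op 1: register job_B */8 -> active={job_B:*/8}
Op 2: register job_B */13 -> active={job_B:*/13}
Op 3: register job_E */13 -> active={job_B:*/13, job_E:*/13}
Op 4: unregister job_B -> active={job_E:*/13}
Op 5: unregister job_E -> active={}
Op 6: register job_C */19 -> active={job_C:*/19}
Op 7: register job_C */9 -> active={job_C:*/9}
Op 8: register job_E */12 -> active={job_C:*/9, job_E:*/12}
Op 9: register job_F */16 -> active={job_C:*/9, job_E:*/12, job_F:*/16}
Op 10: unregister job_F -> active={job_C:*/9, job_E:*/12}
  job_C: interval 9, next fire after T=250 is 252
  job_E: interval 12, next fire after T=250 is 252
Earliest = 252, winner (lex tiebreak) = job_C

Answer: job_C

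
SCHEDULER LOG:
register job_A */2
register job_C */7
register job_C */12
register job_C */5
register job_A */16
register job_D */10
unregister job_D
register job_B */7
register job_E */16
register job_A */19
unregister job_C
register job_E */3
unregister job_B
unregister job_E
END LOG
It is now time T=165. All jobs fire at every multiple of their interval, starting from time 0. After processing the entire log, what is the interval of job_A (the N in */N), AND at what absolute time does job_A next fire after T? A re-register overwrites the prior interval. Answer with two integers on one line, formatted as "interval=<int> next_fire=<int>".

Op 1: register job_A */2 -> active={job_A:*/2}
Op 2: register job_C */7 -> active={job_A:*/2, job_C:*/7}
Op 3: register job_C */12 -> active={job_A:*/2, job_C:*/12}
Op 4: register job_C */5 -> active={job_A:*/2, job_C:*/5}
Op 5: register job_A */16 -> active={job_A:*/16, job_C:*/5}
Op 6: register job_D */10 -> active={job_A:*/16, job_C:*/5, job_D:*/10}
Op 7: unregister job_D -> active={job_A:*/16, job_C:*/5}
Op 8: register job_B */7 -> active={job_A:*/16, job_B:*/7, job_C:*/5}
Op 9: register job_E */16 -> active={job_A:*/16, job_B:*/7, job_C:*/5, job_E:*/16}
Op 10: register job_A */19 -> active={job_A:*/19, job_B:*/7, job_C:*/5, job_E:*/16}
Op 11: unregister job_C -> active={job_A:*/19, job_B:*/7, job_E:*/16}
Op 12: register job_E */3 -> active={job_A:*/19, job_B:*/7, job_E:*/3}
Op 13: unregister job_B -> active={job_A:*/19, job_E:*/3}
Op 14: unregister job_E -> active={job_A:*/19}
Final interval of job_A = 19
Next fire of job_A after T=165: (165//19+1)*19 = 171

Answer: interval=19 next_fire=171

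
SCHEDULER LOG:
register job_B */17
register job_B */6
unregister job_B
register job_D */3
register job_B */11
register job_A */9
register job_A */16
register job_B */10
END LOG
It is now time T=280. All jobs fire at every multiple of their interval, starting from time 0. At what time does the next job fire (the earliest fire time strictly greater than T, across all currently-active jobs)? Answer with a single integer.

Op 1: register job_B */17 -> active={job_B:*/17}
Op 2: register job_B */6 -> active={job_B:*/6}
Op 3: unregister job_B -> active={}
Op 4: register job_D */3 -> active={job_D:*/3}
Op 5: register job_B */11 -> active={job_B:*/11, job_D:*/3}
Op 6: register job_A */9 -> active={job_A:*/9, job_B:*/11, job_D:*/3}
Op 7: register job_A */16 -> active={job_A:*/16, job_B:*/11, job_D:*/3}
Op 8: register job_B */10 -> active={job_A:*/16, job_B:*/10, job_D:*/3}
  job_A: interval 16, next fire after T=280 is 288
  job_B: interval 10, next fire after T=280 is 290
  job_D: interval 3, next fire after T=280 is 282
Earliest fire time = 282 (job job_D)

Answer: 282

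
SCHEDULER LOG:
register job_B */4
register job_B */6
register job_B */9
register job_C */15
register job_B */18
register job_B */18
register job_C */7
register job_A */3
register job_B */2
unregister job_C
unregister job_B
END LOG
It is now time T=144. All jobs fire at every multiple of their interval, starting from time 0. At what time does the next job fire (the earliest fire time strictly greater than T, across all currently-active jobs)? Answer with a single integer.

Op 1: register job_B */4 -> active={job_B:*/4}
Op 2: register job_B */6 -> active={job_B:*/6}
Op 3: register job_B */9 -> active={job_B:*/9}
Op 4: register job_C */15 -> active={job_B:*/9, job_C:*/15}
Op 5: register job_B */18 -> active={job_B:*/18, job_C:*/15}
Op 6: register job_B */18 -> active={job_B:*/18, job_C:*/15}
Op 7: register job_C */7 -> active={job_B:*/18, job_C:*/7}
Op 8: register job_A */3 -> active={job_A:*/3, job_B:*/18, job_C:*/7}
Op 9: register job_B */2 -> active={job_A:*/3, job_B:*/2, job_C:*/7}
Op 10: unregister job_C -> active={job_A:*/3, job_B:*/2}
Op 11: unregister job_B -> active={job_A:*/3}
  job_A: interval 3, next fire after T=144 is 147
Earliest fire time = 147 (job job_A)

Answer: 147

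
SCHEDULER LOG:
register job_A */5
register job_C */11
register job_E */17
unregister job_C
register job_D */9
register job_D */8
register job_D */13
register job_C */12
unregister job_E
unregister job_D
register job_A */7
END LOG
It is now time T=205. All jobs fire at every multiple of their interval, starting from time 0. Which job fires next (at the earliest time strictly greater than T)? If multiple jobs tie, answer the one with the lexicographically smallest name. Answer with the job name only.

Op 1: register job_A */5 -> active={job_A:*/5}
Op 2: register job_C */11 -> active={job_A:*/5, job_C:*/11}
Op 3: register job_E */17 -> active={job_A:*/5, job_C:*/11, job_E:*/17}
Op 4: unregister job_C -> active={job_A:*/5, job_E:*/17}
Op 5: register job_D */9 -> active={job_A:*/5, job_D:*/9, job_E:*/17}
Op 6: register job_D */8 -> active={job_A:*/5, job_D:*/8, job_E:*/17}
Op 7: register job_D */13 -> active={job_A:*/5, job_D:*/13, job_E:*/17}
Op 8: register job_C */12 -> active={job_A:*/5, job_C:*/12, job_D:*/13, job_E:*/17}
Op 9: unregister job_E -> active={job_A:*/5, job_C:*/12, job_D:*/13}
Op 10: unregister job_D -> active={job_A:*/5, job_C:*/12}
Op 11: register job_A */7 -> active={job_A:*/7, job_C:*/12}
  job_A: interval 7, next fire after T=205 is 210
  job_C: interval 12, next fire after T=205 is 216
Earliest = 210, winner (lex tiebreak) = job_A

Answer: job_A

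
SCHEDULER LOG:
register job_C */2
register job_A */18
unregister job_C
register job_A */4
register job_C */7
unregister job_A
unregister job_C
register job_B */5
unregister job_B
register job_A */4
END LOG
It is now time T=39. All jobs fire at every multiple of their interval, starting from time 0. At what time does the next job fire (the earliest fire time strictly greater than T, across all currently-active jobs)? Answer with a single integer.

Op 1: register job_C */2 -> active={job_C:*/2}
Op 2: register job_A */18 -> active={job_A:*/18, job_C:*/2}
Op 3: unregister job_C -> active={job_A:*/18}
Op 4: register job_A */4 -> active={job_A:*/4}
Op 5: register job_C */7 -> active={job_A:*/4, job_C:*/7}
Op 6: unregister job_A -> active={job_C:*/7}
Op 7: unregister job_C -> active={}
Op 8: register job_B */5 -> active={job_B:*/5}
Op 9: unregister job_B -> active={}
Op 10: register job_A */4 -> active={job_A:*/4}
  job_A: interval 4, next fire after T=39 is 40
Earliest fire time = 40 (job job_A)

Answer: 40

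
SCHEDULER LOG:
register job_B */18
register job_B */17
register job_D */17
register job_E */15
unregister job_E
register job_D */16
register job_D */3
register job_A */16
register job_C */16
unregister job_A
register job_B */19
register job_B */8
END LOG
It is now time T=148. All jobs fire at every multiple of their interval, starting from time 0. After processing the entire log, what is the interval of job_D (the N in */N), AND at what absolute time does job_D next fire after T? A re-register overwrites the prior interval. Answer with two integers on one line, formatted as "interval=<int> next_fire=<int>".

Op 1: register job_B */18 -> active={job_B:*/18}
Op 2: register job_B */17 -> active={job_B:*/17}
Op 3: register job_D */17 -> active={job_B:*/17, job_D:*/17}
Op 4: register job_E */15 -> active={job_B:*/17, job_D:*/17, job_E:*/15}
Op 5: unregister job_E -> active={job_B:*/17, job_D:*/17}
Op 6: register job_D */16 -> active={job_B:*/17, job_D:*/16}
Op 7: register job_D */3 -> active={job_B:*/17, job_D:*/3}
Op 8: register job_A */16 -> active={job_A:*/16, job_B:*/17, job_D:*/3}
Op 9: register job_C */16 -> active={job_A:*/16, job_B:*/17, job_C:*/16, job_D:*/3}
Op 10: unregister job_A -> active={job_B:*/17, job_C:*/16, job_D:*/3}
Op 11: register job_B */19 -> active={job_B:*/19, job_C:*/16, job_D:*/3}
Op 12: register job_B */8 -> active={job_B:*/8, job_C:*/16, job_D:*/3}
Final interval of job_D = 3
Next fire of job_D after T=148: (148//3+1)*3 = 150

Answer: interval=3 next_fire=150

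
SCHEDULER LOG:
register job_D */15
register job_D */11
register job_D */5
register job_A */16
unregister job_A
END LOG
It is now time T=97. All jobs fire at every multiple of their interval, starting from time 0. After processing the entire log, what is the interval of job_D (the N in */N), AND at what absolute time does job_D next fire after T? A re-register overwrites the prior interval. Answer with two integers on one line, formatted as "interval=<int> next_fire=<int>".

Answer: interval=5 next_fire=100

Derivation:
Op 1: register job_D */15 -> active={job_D:*/15}
Op 2: register job_D */11 -> active={job_D:*/11}
Op 3: register job_D */5 -> active={job_D:*/5}
Op 4: register job_A */16 -> active={job_A:*/16, job_D:*/5}
Op 5: unregister job_A -> active={job_D:*/5}
Final interval of job_D = 5
Next fire of job_D after T=97: (97//5+1)*5 = 100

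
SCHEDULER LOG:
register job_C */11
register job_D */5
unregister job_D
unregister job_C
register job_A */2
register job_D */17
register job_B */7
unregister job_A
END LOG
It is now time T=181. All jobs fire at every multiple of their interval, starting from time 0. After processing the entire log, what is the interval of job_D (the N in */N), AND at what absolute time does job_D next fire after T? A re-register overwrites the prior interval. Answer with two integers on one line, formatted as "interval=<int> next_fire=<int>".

Op 1: register job_C */11 -> active={job_C:*/11}
Op 2: register job_D */5 -> active={job_C:*/11, job_D:*/5}
Op 3: unregister job_D -> active={job_C:*/11}
Op 4: unregister job_C -> active={}
Op 5: register job_A */2 -> active={job_A:*/2}
Op 6: register job_D */17 -> active={job_A:*/2, job_D:*/17}
Op 7: register job_B */7 -> active={job_A:*/2, job_B:*/7, job_D:*/17}
Op 8: unregister job_A -> active={job_B:*/7, job_D:*/17}
Final interval of job_D = 17
Next fire of job_D after T=181: (181//17+1)*17 = 187

Answer: interval=17 next_fire=187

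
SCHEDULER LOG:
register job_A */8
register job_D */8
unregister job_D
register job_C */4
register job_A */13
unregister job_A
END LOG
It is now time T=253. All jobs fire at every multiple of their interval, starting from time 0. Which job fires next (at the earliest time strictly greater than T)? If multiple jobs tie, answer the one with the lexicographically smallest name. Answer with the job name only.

Op 1: register job_A */8 -> active={job_A:*/8}
Op 2: register job_D */8 -> active={job_A:*/8, job_D:*/8}
Op 3: unregister job_D -> active={job_A:*/8}
Op 4: register job_C */4 -> active={job_A:*/8, job_C:*/4}
Op 5: register job_A */13 -> active={job_A:*/13, job_C:*/4}
Op 6: unregister job_A -> active={job_C:*/4}
  job_C: interval 4, next fire after T=253 is 256
Earliest = 256, winner (lex tiebreak) = job_C

Answer: job_C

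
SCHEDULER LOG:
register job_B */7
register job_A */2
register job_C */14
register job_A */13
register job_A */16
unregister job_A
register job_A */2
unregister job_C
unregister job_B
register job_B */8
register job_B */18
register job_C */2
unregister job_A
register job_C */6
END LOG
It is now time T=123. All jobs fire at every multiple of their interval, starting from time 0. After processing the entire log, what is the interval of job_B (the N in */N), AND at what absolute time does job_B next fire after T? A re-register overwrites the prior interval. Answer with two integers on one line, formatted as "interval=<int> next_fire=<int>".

Answer: interval=18 next_fire=126

Derivation:
Op 1: register job_B */7 -> active={job_B:*/7}
Op 2: register job_A */2 -> active={job_A:*/2, job_B:*/7}
Op 3: register job_C */14 -> active={job_A:*/2, job_B:*/7, job_C:*/14}
Op 4: register job_A */13 -> active={job_A:*/13, job_B:*/7, job_C:*/14}
Op 5: register job_A */16 -> active={job_A:*/16, job_B:*/7, job_C:*/14}
Op 6: unregister job_A -> active={job_B:*/7, job_C:*/14}
Op 7: register job_A */2 -> active={job_A:*/2, job_B:*/7, job_C:*/14}
Op 8: unregister job_C -> active={job_A:*/2, job_B:*/7}
Op 9: unregister job_B -> active={job_A:*/2}
Op 10: register job_B */8 -> active={job_A:*/2, job_B:*/8}
Op 11: register job_B */18 -> active={job_A:*/2, job_B:*/18}
Op 12: register job_C */2 -> active={job_A:*/2, job_B:*/18, job_C:*/2}
Op 13: unregister job_A -> active={job_B:*/18, job_C:*/2}
Op 14: register job_C */6 -> active={job_B:*/18, job_C:*/6}
Final interval of job_B = 18
Next fire of job_B after T=123: (123//18+1)*18 = 126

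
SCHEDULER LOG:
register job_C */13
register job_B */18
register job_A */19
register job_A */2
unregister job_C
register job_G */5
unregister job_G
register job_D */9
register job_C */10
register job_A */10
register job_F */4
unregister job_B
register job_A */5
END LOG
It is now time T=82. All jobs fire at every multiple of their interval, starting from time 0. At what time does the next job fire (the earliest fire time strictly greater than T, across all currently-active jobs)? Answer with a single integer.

Answer: 84

Derivation:
Op 1: register job_C */13 -> active={job_C:*/13}
Op 2: register job_B */18 -> active={job_B:*/18, job_C:*/13}
Op 3: register job_A */19 -> active={job_A:*/19, job_B:*/18, job_C:*/13}
Op 4: register job_A */2 -> active={job_A:*/2, job_B:*/18, job_C:*/13}
Op 5: unregister job_C -> active={job_A:*/2, job_B:*/18}
Op 6: register job_G */5 -> active={job_A:*/2, job_B:*/18, job_G:*/5}
Op 7: unregister job_G -> active={job_A:*/2, job_B:*/18}
Op 8: register job_D */9 -> active={job_A:*/2, job_B:*/18, job_D:*/9}
Op 9: register job_C */10 -> active={job_A:*/2, job_B:*/18, job_C:*/10, job_D:*/9}
Op 10: register job_A */10 -> active={job_A:*/10, job_B:*/18, job_C:*/10, job_D:*/9}
Op 11: register job_F */4 -> active={job_A:*/10, job_B:*/18, job_C:*/10, job_D:*/9, job_F:*/4}
Op 12: unregister job_B -> active={job_A:*/10, job_C:*/10, job_D:*/9, job_F:*/4}
Op 13: register job_A */5 -> active={job_A:*/5, job_C:*/10, job_D:*/9, job_F:*/4}
  job_A: interval 5, next fire after T=82 is 85
  job_C: interval 10, next fire after T=82 is 90
  job_D: interval 9, next fire after T=82 is 90
  job_F: interval 4, next fire after T=82 is 84
Earliest fire time = 84 (job job_F)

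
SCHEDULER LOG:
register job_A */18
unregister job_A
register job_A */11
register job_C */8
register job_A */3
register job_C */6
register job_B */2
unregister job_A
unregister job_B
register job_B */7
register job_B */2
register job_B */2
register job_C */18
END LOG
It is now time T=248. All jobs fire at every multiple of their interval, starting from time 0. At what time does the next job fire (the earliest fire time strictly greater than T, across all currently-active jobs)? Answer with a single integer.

Answer: 250

Derivation:
Op 1: register job_A */18 -> active={job_A:*/18}
Op 2: unregister job_A -> active={}
Op 3: register job_A */11 -> active={job_A:*/11}
Op 4: register job_C */8 -> active={job_A:*/11, job_C:*/8}
Op 5: register job_A */3 -> active={job_A:*/3, job_C:*/8}
Op 6: register job_C */6 -> active={job_A:*/3, job_C:*/6}
Op 7: register job_B */2 -> active={job_A:*/3, job_B:*/2, job_C:*/6}
Op 8: unregister job_A -> active={job_B:*/2, job_C:*/6}
Op 9: unregister job_B -> active={job_C:*/6}
Op 10: register job_B */7 -> active={job_B:*/7, job_C:*/6}
Op 11: register job_B */2 -> active={job_B:*/2, job_C:*/6}
Op 12: register job_B */2 -> active={job_B:*/2, job_C:*/6}
Op 13: register job_C */18 -> active={job_B:*/2, job_C:*/18}
  job_B: interval 2, next fire after T=248 is 250
  job_C: interval 18, next fire after T=248 is 252
Earliest fire time = 250 (job job_B)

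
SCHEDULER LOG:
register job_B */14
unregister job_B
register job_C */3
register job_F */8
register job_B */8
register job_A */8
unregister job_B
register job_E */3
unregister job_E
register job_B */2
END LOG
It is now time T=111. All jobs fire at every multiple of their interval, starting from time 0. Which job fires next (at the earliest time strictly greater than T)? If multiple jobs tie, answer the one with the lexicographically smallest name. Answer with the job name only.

Answer: job_A

Derivation:
Op 1: register job_B */14 -> active={job_B:*/14}
Op 2: unregister job_B -> active={}
Op 3: register job_C */3 -> active={job_C:*/3}
Op 4: register job_F */8 -> active={job_C:*/3, job_F:*/8}
Op 5: register job_B */8 -> active={job_B:*/8, job_C:*/3, job_F:*/8}
Op 6: register job_A */8 -> active={job_A:*/8, job_B:*/8, job_C:*/3, job_F:*/8}
Op 7: unregister job_B -> active={job_A:*/8, job_C:*/3, job_F:*/8}
Op 8: register job_E */3 -> active={job_A:*/8, job_C:*/3, job_E:*/3, job_F:*/8}
Op 9: unregister job_E -> active={job_A:*/8, job_C:*/3, job_F:*/8}
Op 10: register job_B */2 -> active={job_A:*/8, job_B:*/2, job_C:*/3, job_F:*/8}
  job_A: interval 8, next fire after T=111 is 112
  job_B: interval 2, next fire after T=111 is 112
  job_C: interval 3, next fire after T=111 is 114
  job_F: interval 8, next fire after T=111 is 112
Earliest = 112, winner (lex tiebreak) = job_A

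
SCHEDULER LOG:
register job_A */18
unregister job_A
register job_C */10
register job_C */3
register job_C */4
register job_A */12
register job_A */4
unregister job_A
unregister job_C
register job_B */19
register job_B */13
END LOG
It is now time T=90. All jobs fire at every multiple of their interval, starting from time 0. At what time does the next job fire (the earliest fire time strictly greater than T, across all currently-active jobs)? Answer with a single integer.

Op 1: register job_A */18 -> active={job_A:*/18}
Op 2: unregister job_A -> active={}
Op 3: register job_C */10 -> active={job_C:*/10}
Op 4: register job_C */3 -> active={job_C:*/3}
Op 5: register job_C */4 -> active={job_C:*/4}
Op 6: register job_A */12 -> active={job_A:*/12, job_C:*/4}
Op 7: register job_A */4 -> active={job_A:*/4, job_C:*/4}
Op 8: unregister job_A -> active={job_C:*/4}
Op 9: unregister job_C -> active={}
Op 10: register job_B */19 -> active={job_B:*/19}
Op 11: register job_B */13 -> active={job_B:*/13}
  job_B: interval 13, next fire after T=90 is 91
Earliest fire time = 91 (job job_B)

Answer: 91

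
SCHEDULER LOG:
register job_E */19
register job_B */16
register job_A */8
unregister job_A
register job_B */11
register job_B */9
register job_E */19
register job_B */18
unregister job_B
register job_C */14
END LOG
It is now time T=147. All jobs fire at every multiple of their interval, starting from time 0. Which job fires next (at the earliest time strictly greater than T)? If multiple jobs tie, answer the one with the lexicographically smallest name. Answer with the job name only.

Answer: job_E

Derivation:
Op 1: register job_E */19 -> active={job_E:*/19}
Op 2: register job_B */16 -> active={job_B:*/16, job_E:*/19}
Op 3: register job_A */8 -> active={job_A:*/8, job_B:*/16, job_E:*/19}
Op 4: unregister job_A -> active={job_B:*/16, job_E:*/19}
Op 5: register job_B */11 -> active={job_B:*/11, job_E:*/19}
Op 6: register job_B */9 -> active={job_B:*/9, job_E:*/19}
Op 7: register job_E */19 -> active={job_B:*/9, job_E:*/19}
Op 8: register job_B */18 -> active={job_B:*/18, job_E:*/19}
Op 9: unregister job_B -> active={job_E:*/19}
Op 10: register job_C */14 -> active={job_C:*/14, job_E:*/19}
  job_C: interval 14, next fire after T=147 is 154
  job_E: interval 19, next fire after T=147 is 152
Earliest = 152, winner (lex tiebreak) = job_E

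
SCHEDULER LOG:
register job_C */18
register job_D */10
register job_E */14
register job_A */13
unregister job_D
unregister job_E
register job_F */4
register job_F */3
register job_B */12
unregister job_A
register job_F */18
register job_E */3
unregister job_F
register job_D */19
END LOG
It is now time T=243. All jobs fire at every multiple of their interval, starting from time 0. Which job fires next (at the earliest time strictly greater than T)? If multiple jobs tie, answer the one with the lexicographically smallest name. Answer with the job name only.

Answer: job_E

Derivation:
Op 1: register job_C */18 -> active={job_C:*/18}
Op 2: register job_D */10 -> active={job_C:*/18, job_D:*/10}
Op 3: register job_E */14 -> active={job_C:*/18, job_D:*/10, job_E:*/14}
Op 4: register job_A */13 -> active={job_A:*/13, job_C:*/18, job_D:*/10, job_E:*/14}
Op 5: unregister job_D -> active={job_A:*/13, job_C:*/18, job_E:*/14}
Op 6: unregister job_E -> active={job_A:*/13, job_C:*/18}
Op 7: register job_F */4 -> active={job_A:*/13, job_C:*/18, job_F:*/4}
Op 8: register job_F */3 -> active={job_A:*/13, job_C:*/18, job_F:*/3}
Op 9: register job_B */12 -> active={job_A:*/13, job_B:*/12, job_C:*/18, job_F:*/3}
Op 10: unregister job_A -> active={job_B:*/12, job_C:*/18, job_F:*/3}
Op 11: register job_F */18 -> active={job_B:*/12, job_C:*/18, job_F:*/18}
Op 12: register job_E */3 -> active={job_B:*/12, job_C:*/18, job_E:*/3, job_F:*/18}
Op 13: unregister job_F -> active={job_B:*/12, job_C:*/18, job_E:*/3}
Op 14: register job_D */19 -> active={job_B:*/12, job_C:*/18, job_D:*/19, job_E:*/3}
  job_B: interval 12, next fire after T=243 is 252
  job_C: interval 18, next fire after T=243 is 252
  job_D: interval 19, next fire after T=243 is 247
  job_E: interval 3, next fire after T=243 is 246
Earliest = 246, winner (lex tiebreak) = job_E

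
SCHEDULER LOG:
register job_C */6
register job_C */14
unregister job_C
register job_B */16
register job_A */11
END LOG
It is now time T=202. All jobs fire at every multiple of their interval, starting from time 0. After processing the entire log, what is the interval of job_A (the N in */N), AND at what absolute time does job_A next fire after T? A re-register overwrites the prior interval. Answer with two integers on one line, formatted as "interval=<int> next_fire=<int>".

Op 1: register job_C */6 -> active={job_C:*/6}
Op 2: register job_C */14 -> active={job_C:*/14}
Op 3: unregister job_C -> active={}
Op 4: register job_B */16 -> active={job_B:*/16}
Op 5: register job_A */11 -> active={job_A:*/11, job_B:*/16}
Final interval of job_A = 11
Next fire of job_A after T=202: (202//11+1)*11 = 209

Answer: interval=11 next_fire=209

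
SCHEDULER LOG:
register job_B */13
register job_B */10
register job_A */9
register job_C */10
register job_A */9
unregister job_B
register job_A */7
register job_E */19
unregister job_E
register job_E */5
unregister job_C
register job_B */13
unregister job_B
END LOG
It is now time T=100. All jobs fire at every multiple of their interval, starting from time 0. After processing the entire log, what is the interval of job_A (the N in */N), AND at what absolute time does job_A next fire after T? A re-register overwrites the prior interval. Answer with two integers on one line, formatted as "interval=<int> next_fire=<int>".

Answer: interval=7 next_fire=105

Derivation:
Op 1: register job_B */13 -> active={job_B:*/13}
Op 2: register job_B */10 -> active={job_B:*/10}
Op 3: register job_A */9 -> active={job_A:*/9, job_B:*/10}
Op 4: register job_C */10 -> active={job_A:*/9, job_B:*/10, job_C:*/10}
Op 5: register job_A */9 -> active={job_A:*/9, job_B:*/10, job_C:*/10}
Op 6: unregister job_B -> active={job_A:*/9, job_C:*/10}
Op 7: register job_A */7 -> active={job_A:*/7, job_C:*/10}
Op 8: register job_E */19 -> active={job_A:*/7, job_C:*/10, job_E:*/19}
Op 9: unregister job_E -> active={job_A:*/7, job_C:*/10}
Op 10: register job_E */5 -> active={job_A:*/7, job_C:*/10, job_E:*/5}
Op 11: unregister job_C -> active={job_A:*/7, job_E:*/5}
Op 12: register job_B */13 -> active={job_A:*/7, job_B:*/13, job_E:*/5}
Op 13: unregister job_B -> active={job_A:*/7, job_E:*/5}
Final interval of job_A = 7
Next fire of job_A after T=100: (100//7+1)*7 = 105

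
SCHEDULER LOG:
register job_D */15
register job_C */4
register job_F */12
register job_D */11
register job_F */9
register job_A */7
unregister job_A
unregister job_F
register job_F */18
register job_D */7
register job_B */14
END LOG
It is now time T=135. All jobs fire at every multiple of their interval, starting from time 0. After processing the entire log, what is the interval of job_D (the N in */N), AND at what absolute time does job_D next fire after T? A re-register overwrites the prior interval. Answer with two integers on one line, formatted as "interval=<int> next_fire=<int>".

Answer: interval=7 next_fire=140

Derivation:
Op 1: register job_D */15 -> active={job_D:*/15}
Op 2: register job_C */4 -> active={job_C:*/4, job_D:*/15}
Op 3: register job_F */12 -> active={job_C:*/4, job_D:*/15, job_F:*/12}
Op 4: register job_D */11 -> active={job_C:*/4, job_D:*/11, job_F:*/12}
Op 5: register job_F */9 -> active={job_C:*/4, job_D:*/11, job_F:*/9}
Op 6: register job_A */7 -> active={job_A:*/7, job_C:*/4, job_D:*/11, job_F:*/9}
Op 7: unregister job_A -> active={job_C:*/4, job_D:*/11, job_F:*/9}
Op 8: unregister job_F -> active={job_C:*/4, job_D:*/11}
Op 9: register job_F */18 -> active={job_C:*/4, job_D:*/11, job_F:*/18}
Op 10: register job_D */7 -> active={job_C:*/4, job_D:*/7, job_F:*/18}
Op 11: register job_B */14 -> active={job_B:*/14, job_C:*/4, job_D:*/7, job_F:*/18}
Final interval of job_D = 7
Next fire of job_D after T=135: (135//7+1)*7 = 140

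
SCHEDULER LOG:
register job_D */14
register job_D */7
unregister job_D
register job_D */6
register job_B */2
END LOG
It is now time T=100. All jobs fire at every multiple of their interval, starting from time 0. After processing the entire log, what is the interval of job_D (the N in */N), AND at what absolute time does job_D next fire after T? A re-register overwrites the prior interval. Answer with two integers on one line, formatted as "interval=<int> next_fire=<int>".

Answer: interval=6 next_fire=102

Derivation:
Op 1: register job_D */14 -> active={job_D:*/14}
Op 2: register job_D */7 -> active={job_D:*/7}
Op 3: unregister job_D -> active={}
Op 4: register job_D */6 -> active={job_D:*/6}
Op 5: register job_B */2 -> active={job_B:*/2, job_D:*/6}
Final interval of job_D = 6
Next fire of job_D after T=100: (100//6+1)*6 = 102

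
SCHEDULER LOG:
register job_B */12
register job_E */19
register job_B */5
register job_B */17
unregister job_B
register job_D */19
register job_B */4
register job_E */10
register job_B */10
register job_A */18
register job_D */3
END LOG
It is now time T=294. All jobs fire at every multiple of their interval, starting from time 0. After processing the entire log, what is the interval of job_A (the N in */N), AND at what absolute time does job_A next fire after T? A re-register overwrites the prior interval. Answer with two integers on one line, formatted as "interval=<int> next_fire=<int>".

Answer: interval=18 next_fire=306

Derivation:
Op 1: register job_B */12 -> active={job_B:*/12}
Op 2: register job_E */19 -> active={job_B:*/12, job_E:*/19}
Op 3: register job_B */5 -> active={job_B:*/5, job_E:*/19}
Op 4: register job_B */17 -> active={job_B:*/17, job_E:*/19}
Op 5: unregister job_B -> active={job_E:*/19}
Op 6: register job_D */19 -> active={job_D:*/19, job_E:*/19}
Op 7: register job_B */4 -> active={job_B:*/4, job_D:*/19, job_E:*/19}
Op 8: register job_E */10 -> active={job_B:*/4, job_D:*/19, job_E:*/10}
Op 9: register job_B */10 -> active={job_B:*/10, job_D:*/19, job_E:*/10}
Op 10: register job_A */18 -> active={job_A:*/18, job_B:*/10, job_D:*/19, job_E:*/10}
Op 11: register job_D */3 -> active={job_A:*/18, job_B:*/10, job_D:*/3, job_E:*/10}
Final interval of job_A = 18
Next fire of job_A after T=294: (294//18+1)*18 = 306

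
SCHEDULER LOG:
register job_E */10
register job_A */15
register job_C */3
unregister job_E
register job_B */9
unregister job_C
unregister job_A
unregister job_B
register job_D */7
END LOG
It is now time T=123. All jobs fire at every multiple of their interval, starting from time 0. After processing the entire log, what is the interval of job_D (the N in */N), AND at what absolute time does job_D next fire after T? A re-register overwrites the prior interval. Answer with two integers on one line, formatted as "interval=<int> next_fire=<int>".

Op 1: register job_E */10 -> active={job_E:*/10}
Op 2: register job_A */15 -> active={job_A:*/15, job_E:*/10}
Op 3: register job_C */3 -> active={job_A:*/15, job_C:*/3, job_E:*/10}
Op 4: unregister job_E -> active={job_A:*/15, job_C:*/3}
Op 5: register job_B */9 -> active={job_A:*/15, job_B:*/9, job_C:*/3}
Op 6: unregister job_C -> active={job_A:*/15, job_B:*/9}
Op 7: unregister job_A -> active={job_B:*/9}
Op 8: unregister job_B -> active={}
Op 9: register job_D */7 -> active={job_D:*/7}
Final interval of job_D = 7
Next fire of job_D after T=123: (123//7+1)*7 = 126

Answer: interval=7 next_fire=126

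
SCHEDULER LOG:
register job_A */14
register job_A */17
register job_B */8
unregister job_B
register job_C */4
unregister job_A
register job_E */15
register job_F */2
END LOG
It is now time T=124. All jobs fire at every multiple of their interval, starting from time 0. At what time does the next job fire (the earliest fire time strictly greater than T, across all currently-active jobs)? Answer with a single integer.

Op 1: register job_A */14 -> active={job_A:*/14}
Op 2: register job_A */17 -> active={job_A:*/17}
Op 3: register job_B */8 -> active={job_A:*/17, job_B:*/8}
Op 4: unregister job_B -> active={job_A:*/17}
Op 5: register job_C */4 -> active={job_A:*/17, job_C:*/4}
Op 6: unregister job_A -> active={job_C:*/4}
Op 7: register job_E */15 -> active={job_C:*/4, job_E:*/15}
Op 8: register job_F */2 -> active={job_C:*/4, job_E:*/15, job_F:*/2}
  job_C: interval 4, next fire after T=124 is 128
  job_E: interval 15, next fire after T=124 is 135
  job_F: interval 2, next fire after T=124 is 126
Earliest fire time = 126 (job job_F)

Answer: 126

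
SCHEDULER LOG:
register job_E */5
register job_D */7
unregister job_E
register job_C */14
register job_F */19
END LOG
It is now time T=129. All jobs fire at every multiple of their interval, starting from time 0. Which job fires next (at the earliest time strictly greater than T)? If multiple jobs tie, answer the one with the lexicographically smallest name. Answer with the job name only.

Answer: job_D

Derivation:
Op 1: register job_E */5 -> active={job_E:*/5}
Op 2: register job_D */7 -> active={job_D:*/7, job_E:*/5}
Op 3: unregister job_E -> active={job_D:*/7}
Op 4: register job_C */14 -> active={job_C:*/14, job_D:*/7}
Op 5: register job_F */19 -> active={job_C:*/14, job_D:*/7, job_F:*/19}
  job_C: interval 14, next fire after T=129 is 140
  job_D: interval 7, next fire after T=129 is 133
  job_F: interval 19, next fire after T=129 is 133
Earliest = 133, winner (lex tiebreak) = job_D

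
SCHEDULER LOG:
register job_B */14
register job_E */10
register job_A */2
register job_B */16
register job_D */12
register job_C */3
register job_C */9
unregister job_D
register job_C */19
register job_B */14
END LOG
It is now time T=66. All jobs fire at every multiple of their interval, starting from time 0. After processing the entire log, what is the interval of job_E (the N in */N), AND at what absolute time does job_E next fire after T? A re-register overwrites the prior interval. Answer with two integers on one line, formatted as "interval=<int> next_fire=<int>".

Op 1: register job_B */14 -> active={job_B:*/14}
Op 2: register job_E */10 -> active={job_B:*/14, job_E:*/10}
Op 3: register job_A */2 -> active={job_A:*/2, job_B:*/14, job_E:*/10}
Op 4: register job_B */16 -> active={job_A:*/2, job_B:*/16, job_E:*/10}
Op 5: register job_D */12 -> active={job_A:*/2, job_B:*/16, job_D:*/12, job_E:*/10}
Op 6: register job_C */3 -> active={job_A:*/2, job_B:*/16, job_C:*/3, job_D:*/12, job_E:*/10}
Op 7: register job_C */9 -> active={job_A:*/2, job_B:*/16, job_C:*/9, job_D:*/12, job_E:*/10}
Op 8: unregister job_D -> active={job_A:*/2, job_B:*/16, job_C:*/9, job_E:*/10}
Op 9: register job_C */19 -> active={job_A:*/2, job_B:*/16, job_C:*/19, job_E:*/10}
Op 10: register job_B */14 -> active={job_A:*/2, job_B:*/14, job_C:*/19, job_E:*/10}
Final interval of job_E = 10
Next fire of job_E after T=66: (66//10+1)*10 = 70

Answer: interval=10 next_fire=70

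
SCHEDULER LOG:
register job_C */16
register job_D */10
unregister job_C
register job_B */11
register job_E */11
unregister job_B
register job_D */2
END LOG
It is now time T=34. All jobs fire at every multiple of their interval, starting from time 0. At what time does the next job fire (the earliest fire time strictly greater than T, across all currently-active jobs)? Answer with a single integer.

Answer: 36

Derivation:
Op 1: register job_C */16 -> active={job_C:*/16}
Op 2: register job_D */10 -> active={job_C:*/16, job_D:*/10}
Op 3: unregister job_C -> active={job_D:*/10}
Op 4: register job_B */11 -> active={job_B:*/11, job_D:*/10}
Op 5: register job_E */11 -> active={job_B:*/11, job_D:*/10, job_E:*/11}
Op 6: unregister job_B -> active={job_D:*/10, job_E:*/11}
Op 7: register job_D */2 -> active={job_D:*/2, job_E:*/11}
  job_D: interval 2, next fire after T=34 is 36
  job_E: interval 11, next fire after T=34 is 44
Earliest fire time = 36 (job job_D)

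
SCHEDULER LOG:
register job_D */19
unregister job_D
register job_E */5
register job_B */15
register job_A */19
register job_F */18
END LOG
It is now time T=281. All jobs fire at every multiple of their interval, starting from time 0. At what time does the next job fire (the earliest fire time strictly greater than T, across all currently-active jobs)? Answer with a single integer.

Answer: 285

Derivation:
Op 1: register job_D */19 -> active={job_D:*/19}
Op 2: unregister job_D -> active={}
Op 3: register job_E */5 -> active={job_E:*/5}
Op 4: register job_B */15 -> active={job_B:*/15, job_E:*/5}
Op 5: register job_A */19 -> active={job_A:*/19, job_B:*/15, job_E:*/5}
Op 6: register job_F */18 -> active={job_A:*/19, job_B:*/15, job_E:*/5, job_F:*/18}
  job_A: interval 19, next fire after T=281 is 285
  job_B: interval 15, next fire after T=281 is 285
  job_E: interval 5, next fire after T=281 is 285
  job_F: interval 18, next fire after T=281 is 288
Earliest fire time = 285 (job job_A)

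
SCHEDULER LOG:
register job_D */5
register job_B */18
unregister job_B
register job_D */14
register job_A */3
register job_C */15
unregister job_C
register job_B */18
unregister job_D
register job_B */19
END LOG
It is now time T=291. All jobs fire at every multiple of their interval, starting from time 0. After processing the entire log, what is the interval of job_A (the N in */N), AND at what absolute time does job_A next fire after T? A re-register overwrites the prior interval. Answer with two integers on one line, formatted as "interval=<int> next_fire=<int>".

Answer: interval=3 next_fire=294

Derivation:
Op 1: register job_D */5 -> active={job_D:*/5}
Op 2: register job_B */18 -> active={job_B:*/18, job_D:*/5}
Op 3: unregister job_B -> active={job_D:*/5}
Op 4: register job_D */14 -> active={job_D:*/14}
Op 5: register job_A */3 -> active={job_A:*/3, job_D:*/14}
Op 6: register job_C */15 -> active={job_A:*/3, job_C:*/15, job_D:*/14}
Op 7: unregister job_C -> active={job_A:*/3, job_D:*/14}
Op 8: register job_B */18 -> active={job_A:*/3, job_B:*/18, job_D:*/14}
Op 9: unregister job_D -> active={job_A:*/3, job_B:*/18}
Op 10: register job_B */19 -> active={job_A:*/3, job_B:*/19}
Final interval of job_A = 3
Next fire of job_A after T=291: (291//3+1)*3 = 294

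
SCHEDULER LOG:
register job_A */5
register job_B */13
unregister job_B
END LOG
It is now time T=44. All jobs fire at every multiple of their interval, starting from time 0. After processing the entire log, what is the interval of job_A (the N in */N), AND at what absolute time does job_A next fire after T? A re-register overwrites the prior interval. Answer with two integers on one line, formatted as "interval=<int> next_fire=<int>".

Answer: interval=5 next_fire=45

Derivation:
Op 1: register job_A */5 -> active={job_A:*/5}
Op 2: register job_B */13 -> active={job_A:*/5, job_B:*/13}
Op 3: unregister job_B -> active={job_A:*/5}
Final interval of job_A = 5
Next fire of job_A after T=44: (44//5+1)*5 = 45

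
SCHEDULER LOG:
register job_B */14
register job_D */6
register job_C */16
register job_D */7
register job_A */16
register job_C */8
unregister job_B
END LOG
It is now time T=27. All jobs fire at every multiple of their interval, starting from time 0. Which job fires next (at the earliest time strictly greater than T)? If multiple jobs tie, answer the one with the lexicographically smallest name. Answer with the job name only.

Answer: job_D

Derivation:
Op 1: register job_B */14 -> active={job_B:*/14}
Op 2: register job_D */6 -> active={job_B:*/14, job_D:*/6}
Op 3: register job_C */16 -> active={job_B:*/14, job_C:*/16, job_D:*/6}
Op 4: register job_D */7 -> active={job_B:*/14, job_C:*/16, job_D:*/7}
Op 5: register job_A */16 -> active={job_A:*/16, job_B:*/14, job_C:*/16, job_D:*/7}
Op 6: register job_C */8 -> active={job_A:*/16, job_B:*/14, job_C:*/8, job_D:*/7}
Op 7: unregister job_B -> active={job_A:*/16, job_C:*/8, job_D:*/7}
  job_A: interval 16, next fire after T=27 is 32
  job_C: interval 8, next fire after T=27 is 32
  job_D: interval 7, next fire after T=27 is 28
Earliest = 28, winner (lex tiebreak) = job_D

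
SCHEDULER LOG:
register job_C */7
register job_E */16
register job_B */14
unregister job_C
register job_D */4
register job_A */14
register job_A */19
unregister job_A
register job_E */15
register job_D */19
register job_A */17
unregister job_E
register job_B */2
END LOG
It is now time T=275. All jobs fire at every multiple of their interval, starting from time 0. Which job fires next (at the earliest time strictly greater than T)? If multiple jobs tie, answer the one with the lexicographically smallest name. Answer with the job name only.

Answer: job_B

Derivation:
Op 1: register job_C */7 -> active={job_C:*/7}
Op 2: register job_E */16 -> active={job_C:*/7, job_E:*/16}
Op 3: register job_B */14 -> active={job_B:*/14, job_C:*/7, job_E:*/16}
Op 4: unregister job_C -> active={job_B:*/14, job_E:*/16}
Op 5: register job_D */4 -> active={job_B:*/14, job_D:*/4, job_E:*/16}
Op 6: register job_A */14 -> active={job_A:*/14, job_B:*/14, job_D:*/4, job_E:*/16}
Op 7: register job_A */19 -> active={job_A:*/19, job_B:*/14, job_D:*/4, job_E:*/16}
Op 8: unregister job_A -> active={job_B:*/14, job_D:*/4, job_E:*/16}
Op 9: register job_E */15 -> active={job_B:*/14, job_D:*/4, job_E:*/15}
Op 10: register job_D */19 -> active={job_B:*/14, job_D:*/19, job_E:*/15}
Op 11: register job_A */17 -> active={job_A:*/17, job_B:*/14, job_D:*/19, job_E:*/15}
Op 12: unregister job_E -> active={job_A:*/17, job_B:*/14, job_D:*/19}
Op 13: register job_B */2 -> active={job_A:*/17, job_B:*/2, job_D:*/19}
  job_A: interval 17, next fire after T=275 is 289
  job_B: interval 2, next fire after T=275 is 276
  job_D: interval 19, next fire after T=275 is 285
Earliest = 276, winner (lex tiebreak) = job_B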